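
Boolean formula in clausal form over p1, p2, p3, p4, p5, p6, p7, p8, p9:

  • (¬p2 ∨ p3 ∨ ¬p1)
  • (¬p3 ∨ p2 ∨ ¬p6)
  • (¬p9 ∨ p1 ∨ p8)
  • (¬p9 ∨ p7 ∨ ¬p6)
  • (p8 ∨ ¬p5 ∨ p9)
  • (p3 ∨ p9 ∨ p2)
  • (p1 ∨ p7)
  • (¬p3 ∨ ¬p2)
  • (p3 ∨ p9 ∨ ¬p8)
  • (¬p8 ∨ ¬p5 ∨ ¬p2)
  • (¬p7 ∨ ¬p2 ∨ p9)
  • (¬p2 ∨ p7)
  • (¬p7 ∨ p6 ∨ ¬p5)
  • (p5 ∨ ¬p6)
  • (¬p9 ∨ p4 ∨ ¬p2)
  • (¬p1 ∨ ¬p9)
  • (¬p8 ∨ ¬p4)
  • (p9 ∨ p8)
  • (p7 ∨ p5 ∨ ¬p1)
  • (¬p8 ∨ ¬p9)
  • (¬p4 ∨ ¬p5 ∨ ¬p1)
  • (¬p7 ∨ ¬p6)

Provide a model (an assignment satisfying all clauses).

p1=0  p2=0  p3=1  p4=0  p5=0  p6=0  p7=1  p8=1  p9=0

Check each clause:
  1. (p3 ∨ ¬p1 ∨ ¬p2) — p3 is true.
  2. (p2 ∨ ¬p3 ∨ ¬p6) — ¬p6 is true.
  3. (p1 ∨ p8 ∨ ¬p9) — p8 is true.
  4. (p7 ∨ ¬p6 ∨ ¬p9) — ¬p6 is true.
  5. (p8 ∨ ¬p5 ∨ p9) — p8 is true.
  6. (p3 ∨ p2 ∨ p9) — p3 is true.
  7. (p1 ∨ p7) — p7 is true.
  8. (¬p3 ∨ ¬p2) — ¬p2 is true.
  9. (p9 ∨ ¬p8 ∨ p3) — p3 is true.
  10. (¬p2 ∨ ¬p8 ∨ ¬p5) — ¬p5 is true.
  11. (¬p7 ∨ ¬p2 ∨ p9) — ¬p2 is true.
  12. (¬p2 ∨ p7) — ¬p2 is true.
  13. (¬p5 ∨ ¬p7 ∨ p6) — ¬p5 is true.
  14. (¬p6 ∨ p5) — ¬p6 is true.
  15. (¬p2 ∨ ¬p9 ∨ p4) — ¬p2 is true.
  16. (¬p9 ∨ ¬p1) — ¬p1 is true.
  17. (¬p4 ∨ ¬p8) — ¬p4 is true.
  18. (p8 ∨ p9) — p8 is true.
  19. (¬p1 ∨ p7 ∨ p5) — ¬p1 is true.
  20. (¬p8 ∨ ¬p9) — ¬p9 is true.
  21. (¬p5 ∨ ¬p1 ∨ ¬p4) — ¬p5 is true.
  22. (¬p7 ∨ ¬p6) — ¬p6 is true.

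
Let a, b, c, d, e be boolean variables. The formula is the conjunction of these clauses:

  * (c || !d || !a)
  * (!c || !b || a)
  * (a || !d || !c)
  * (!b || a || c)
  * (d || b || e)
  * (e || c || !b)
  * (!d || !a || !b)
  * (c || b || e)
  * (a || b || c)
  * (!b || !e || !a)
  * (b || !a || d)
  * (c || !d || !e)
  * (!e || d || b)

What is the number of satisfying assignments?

Satisfying assignments:
  a=1 b=0 c=1 d=1 e=0
  a=1 b=0 c=1 d=1 e=1
  a=1 b=1 c=1 d=0 e=0
Count: 3.

3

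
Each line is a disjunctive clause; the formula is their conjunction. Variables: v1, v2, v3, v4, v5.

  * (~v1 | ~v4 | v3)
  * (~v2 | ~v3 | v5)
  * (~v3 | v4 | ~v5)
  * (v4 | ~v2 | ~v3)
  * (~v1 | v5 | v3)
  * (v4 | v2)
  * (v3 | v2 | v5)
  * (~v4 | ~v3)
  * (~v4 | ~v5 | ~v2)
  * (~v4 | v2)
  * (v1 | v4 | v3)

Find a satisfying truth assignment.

v1=True  v2=True  v3=False  v4=False  v5=True

Check each clause:
  1. (~v1 | v3 | ~v4) — ~v4 is true.
  2. (~v2 | v5 | ~v3) — ~v3 is true.
  3. (~v3 | v4 | ~v5) — ~v3 is true.
  4. (~v3 | v4 | ~v2) — ~v3 is true.
  5. (~v1 | v5 | v3) — v5 is true.
  6. (v4 | v2) — v2 is true.
  7. (v3 | v2 | v5) — v2 is true.
  8. (~v3 | ~v4) — ~v4 is true.
  9. (~v4 | ~v2 | ~v5) — ~v4 is true.
  10. (~v4 | v2) — v2 is true.
  11. (v3 | v1 | v4) — v1 is true.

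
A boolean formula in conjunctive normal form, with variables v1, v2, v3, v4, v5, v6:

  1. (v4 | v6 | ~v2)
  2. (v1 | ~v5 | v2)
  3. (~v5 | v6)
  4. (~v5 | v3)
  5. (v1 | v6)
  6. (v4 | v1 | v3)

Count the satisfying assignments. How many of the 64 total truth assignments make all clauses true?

26

Case analysis on v1 and v5:
  v1=T, v5=T: remaining (v2,v3,v4,v6) ∈ {(F,T,F,T); (F,T,T,T); (T,T,F,T); (T,T,T,T)} — 4.
  v1=T, v5=F: v3 free; 7 ways for (v2,v4,v6) × 2^1 = 14.
  v1=F, v5=T: remaining (v2,v3,v4,v6) ∈ {(T,T,F,T); (T,T,T,T)} — 2.
  v1=F, v5=F: v2 free; 3 ways for (v3,v4,v6) × 2^1 = 6.
Total: 4 + 14 + 2 + 6 = 26.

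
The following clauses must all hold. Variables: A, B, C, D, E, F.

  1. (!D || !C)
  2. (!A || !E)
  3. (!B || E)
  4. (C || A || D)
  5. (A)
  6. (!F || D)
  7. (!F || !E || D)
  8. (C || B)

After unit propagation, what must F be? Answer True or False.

False

(A) stands alone — A = True.
(!A || !E) with A = True leaves only !E, so E = False.
In (!B || E), E is now false; !B must hold, so B = False.
(B || C): since B = False, the clause reduces to (C). C = True.
(!D || !C): since C = True, the clause reduces to (!D). D = False.
(!F || D) with D = False leaves only !F, so F = False.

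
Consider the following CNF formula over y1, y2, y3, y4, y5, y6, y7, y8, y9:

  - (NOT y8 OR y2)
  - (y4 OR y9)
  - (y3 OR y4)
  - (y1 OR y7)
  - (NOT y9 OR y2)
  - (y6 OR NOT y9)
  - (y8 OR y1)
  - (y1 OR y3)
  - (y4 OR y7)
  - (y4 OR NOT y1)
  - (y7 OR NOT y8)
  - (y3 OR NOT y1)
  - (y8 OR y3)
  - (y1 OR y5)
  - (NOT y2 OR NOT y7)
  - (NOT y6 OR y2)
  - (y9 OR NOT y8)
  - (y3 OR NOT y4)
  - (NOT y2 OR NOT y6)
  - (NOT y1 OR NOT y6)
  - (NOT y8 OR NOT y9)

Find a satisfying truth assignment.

Pure literal: y3 appears only positively; assign y3 = True.
Pure literal: y5 appears only positively; assign y5 = True.
Try y1 = True.
  then y4 is forced to True.
  then y6 is forced to False.
  then y9 is forced to False.
  then y8 is forced to False.
For the remaining variables, y2 = False, y7 = False works.

y1 = 1, y2 = 0, y3 = 1, y4 = 1, y5 = 1, y6 = 0, y7 = 0, y8 = 0, y9 = 0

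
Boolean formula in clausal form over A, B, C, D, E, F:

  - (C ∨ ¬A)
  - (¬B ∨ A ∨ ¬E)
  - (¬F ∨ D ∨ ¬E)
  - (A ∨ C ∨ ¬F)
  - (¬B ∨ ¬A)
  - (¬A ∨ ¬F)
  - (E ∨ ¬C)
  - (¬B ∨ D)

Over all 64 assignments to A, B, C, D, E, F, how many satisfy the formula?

Split on A, then B.
  A=T, B=T: a clause becomes empty — 0.
  A=T, B=F: remaining (C,D,E,F) ∈ {(T,F,T,F); (T,T,T,F)} — 2.
  A=F, B=T: remaining (C,D,E,F) ∈ {(F,T,F,F)} — 1.
  A=F, B=F: 7 of the 16 assignments to (C,D,E,F) work.
Total: 0 + 2 + 1 + 7 = 10.

10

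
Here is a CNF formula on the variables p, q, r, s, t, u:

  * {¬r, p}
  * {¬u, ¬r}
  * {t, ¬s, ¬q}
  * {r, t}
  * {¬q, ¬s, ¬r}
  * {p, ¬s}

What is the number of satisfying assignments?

Split on r, then s.
  r=1, s=1: remaining (p,q,t,u) ∈ {(1,0,0,0); (1,0,1,0)} — 2.
  r=1, s=0: remaining (p,q,t,u) ∈ {(1,0,0,0); (1,0,1,0); (1,1,0,0); (1,1,1,0)} — 4.
  r=0, s=1: remaining (p,q,t,u) ∈ {(1,0,1,0); (1,0,1,1); (1,1,1,0); (1,1,1,1)} — 4.
  r=0, s=0: forces t=1; p, q, u free → 2^3 = 8.
Total: 2 + 4 + 4 + 8 = 18.

18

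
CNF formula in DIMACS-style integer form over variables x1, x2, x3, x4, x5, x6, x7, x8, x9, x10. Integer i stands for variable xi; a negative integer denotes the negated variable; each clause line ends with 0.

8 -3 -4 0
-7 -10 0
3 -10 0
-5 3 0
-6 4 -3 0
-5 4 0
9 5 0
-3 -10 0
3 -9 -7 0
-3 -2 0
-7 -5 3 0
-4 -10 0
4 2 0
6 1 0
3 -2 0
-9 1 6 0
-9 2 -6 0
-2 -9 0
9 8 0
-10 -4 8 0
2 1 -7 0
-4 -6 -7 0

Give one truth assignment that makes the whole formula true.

x1 = True  x2 = False  x3 = False  x4 = True  x5 = False  x6 = False  x7 = False  x8 = True  x9 = True  x10 = False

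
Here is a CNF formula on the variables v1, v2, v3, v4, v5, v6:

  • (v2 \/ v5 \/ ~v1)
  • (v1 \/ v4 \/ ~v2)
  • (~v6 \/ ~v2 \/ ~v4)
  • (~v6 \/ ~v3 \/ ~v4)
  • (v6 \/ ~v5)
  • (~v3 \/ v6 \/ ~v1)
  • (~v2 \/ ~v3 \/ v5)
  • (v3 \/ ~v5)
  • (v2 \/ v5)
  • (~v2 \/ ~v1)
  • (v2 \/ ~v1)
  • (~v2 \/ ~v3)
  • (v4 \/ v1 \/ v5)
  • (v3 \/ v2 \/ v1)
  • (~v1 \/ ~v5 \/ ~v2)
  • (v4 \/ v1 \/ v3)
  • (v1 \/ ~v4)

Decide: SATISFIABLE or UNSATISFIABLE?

SATISFIABLE

Try v1 = False.
  then v4 is forced to False.
  then v2 is forced to False.
  then v5 is forced to True.
  then v6 is forced to True.
  then v3 is forced to True.
So v1=F, v2=F, v3=T, v4=F, v5=T, v6=T is a satisfying assignment.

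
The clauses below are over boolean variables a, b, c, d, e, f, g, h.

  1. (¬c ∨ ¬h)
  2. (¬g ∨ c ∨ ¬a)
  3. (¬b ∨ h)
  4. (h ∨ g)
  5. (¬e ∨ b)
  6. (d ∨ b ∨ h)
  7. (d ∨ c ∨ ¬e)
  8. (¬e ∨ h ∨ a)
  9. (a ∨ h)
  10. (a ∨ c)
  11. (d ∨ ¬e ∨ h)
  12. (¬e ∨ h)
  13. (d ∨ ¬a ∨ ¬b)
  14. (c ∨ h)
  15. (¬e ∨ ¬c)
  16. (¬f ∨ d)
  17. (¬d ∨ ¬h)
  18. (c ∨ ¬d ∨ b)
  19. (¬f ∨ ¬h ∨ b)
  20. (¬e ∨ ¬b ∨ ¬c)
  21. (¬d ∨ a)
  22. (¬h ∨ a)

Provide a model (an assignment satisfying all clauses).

a = T  b = F  c = T  d = T  e = F  f = T  g = T  h = F

Pure literal: e appears only negated; assign e = False.
Branch on a: take a = True.
Try b = False.
The remaining clauses are satisfied by c = True, d = True, f = True, g = True, h = False.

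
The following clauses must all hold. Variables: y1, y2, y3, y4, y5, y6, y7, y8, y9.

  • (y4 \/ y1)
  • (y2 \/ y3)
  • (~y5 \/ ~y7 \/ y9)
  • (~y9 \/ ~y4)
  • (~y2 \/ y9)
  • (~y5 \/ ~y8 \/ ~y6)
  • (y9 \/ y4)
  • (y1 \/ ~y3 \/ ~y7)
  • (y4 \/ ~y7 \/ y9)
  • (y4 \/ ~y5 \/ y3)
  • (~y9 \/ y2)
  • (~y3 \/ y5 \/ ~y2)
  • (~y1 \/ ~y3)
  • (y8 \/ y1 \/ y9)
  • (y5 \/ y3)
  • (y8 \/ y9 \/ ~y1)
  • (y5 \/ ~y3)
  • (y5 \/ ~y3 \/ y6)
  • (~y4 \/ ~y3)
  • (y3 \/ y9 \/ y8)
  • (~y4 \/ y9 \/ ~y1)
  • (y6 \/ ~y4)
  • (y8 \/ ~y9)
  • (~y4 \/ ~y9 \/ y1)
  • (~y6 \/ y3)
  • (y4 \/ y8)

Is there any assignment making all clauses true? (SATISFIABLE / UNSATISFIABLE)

y9 = True:
  propagation gives y4=False, y1=True, y2=True, y3=False; an empty clause results — contradiction.
y9 = False:
  propagation gives y2=False, y3=True, y4=True; an empty clause results — contradiction.
Every branch closes, so no satisfying assignment exists.

UNSATISFIABLE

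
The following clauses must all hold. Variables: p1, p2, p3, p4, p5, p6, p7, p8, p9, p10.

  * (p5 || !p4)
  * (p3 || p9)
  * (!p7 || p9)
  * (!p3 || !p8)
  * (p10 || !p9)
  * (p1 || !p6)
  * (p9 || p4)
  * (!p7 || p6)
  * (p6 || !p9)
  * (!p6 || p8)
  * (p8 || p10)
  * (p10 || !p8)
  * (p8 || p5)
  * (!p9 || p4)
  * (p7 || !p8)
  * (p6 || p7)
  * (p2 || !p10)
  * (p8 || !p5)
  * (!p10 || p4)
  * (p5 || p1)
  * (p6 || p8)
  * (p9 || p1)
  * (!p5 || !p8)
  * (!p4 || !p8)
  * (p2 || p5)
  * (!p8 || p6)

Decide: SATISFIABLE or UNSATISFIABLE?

p8 = True:
  propagation gives p3=False, p9=True, p10=True, p6=True; an empty clause results — contradiction.
p8 = False:
  propagation gives p6=False; an empty clause results — contradiction.
Every branch closes, so no satisfying assignment exists.

UNSATISFIABLE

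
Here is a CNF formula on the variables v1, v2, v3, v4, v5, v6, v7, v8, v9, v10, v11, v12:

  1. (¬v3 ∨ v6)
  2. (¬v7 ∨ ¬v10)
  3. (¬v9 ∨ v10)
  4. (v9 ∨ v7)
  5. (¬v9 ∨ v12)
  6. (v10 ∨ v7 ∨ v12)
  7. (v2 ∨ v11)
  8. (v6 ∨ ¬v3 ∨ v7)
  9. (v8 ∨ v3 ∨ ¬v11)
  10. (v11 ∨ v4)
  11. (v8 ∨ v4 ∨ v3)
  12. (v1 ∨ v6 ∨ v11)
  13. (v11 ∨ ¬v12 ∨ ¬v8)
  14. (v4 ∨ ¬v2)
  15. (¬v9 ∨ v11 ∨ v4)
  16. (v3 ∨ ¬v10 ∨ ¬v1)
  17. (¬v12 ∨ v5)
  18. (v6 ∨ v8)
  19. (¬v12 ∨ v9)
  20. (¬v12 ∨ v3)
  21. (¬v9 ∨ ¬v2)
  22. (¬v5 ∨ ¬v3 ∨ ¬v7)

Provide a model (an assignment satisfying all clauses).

v1 = F, v2 = F, v3 = T, v4 = F, v5 = F, v6 = T, v7 = T, v8 = F, v9 = F, v10 = F, v11 = T, v12 = F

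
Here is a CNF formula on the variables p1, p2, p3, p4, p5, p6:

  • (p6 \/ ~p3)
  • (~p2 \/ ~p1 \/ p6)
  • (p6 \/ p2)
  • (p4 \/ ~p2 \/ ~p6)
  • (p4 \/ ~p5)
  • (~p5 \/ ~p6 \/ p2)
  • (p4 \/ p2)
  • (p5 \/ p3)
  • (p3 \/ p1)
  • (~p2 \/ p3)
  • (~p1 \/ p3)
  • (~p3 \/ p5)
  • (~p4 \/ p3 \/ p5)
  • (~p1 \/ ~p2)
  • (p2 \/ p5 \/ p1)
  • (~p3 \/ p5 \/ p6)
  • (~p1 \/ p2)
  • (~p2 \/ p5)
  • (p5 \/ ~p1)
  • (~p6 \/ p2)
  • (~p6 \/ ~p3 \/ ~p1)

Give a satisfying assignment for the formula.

Try p1 = False.
  then p3 is forced to True.
  then p6 is forced to True.
  then p5 is forced to True.
  then p4 is forced to True.
  then p2 is forced to True.

p1=False, p2=True, p3=True, p4=True, p5=True, p6=True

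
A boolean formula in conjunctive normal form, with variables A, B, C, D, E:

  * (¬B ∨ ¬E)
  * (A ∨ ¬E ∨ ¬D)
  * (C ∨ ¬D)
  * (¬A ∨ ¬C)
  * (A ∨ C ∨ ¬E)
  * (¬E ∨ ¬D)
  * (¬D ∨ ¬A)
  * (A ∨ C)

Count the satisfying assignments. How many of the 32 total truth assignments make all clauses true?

Split on A, then C.
  A=1, C=1: a clause becomes empty — 0.
  A=1, C=0: remaining (B,D,E) ∈ {(0,0,0); (0,0,1); (1,0,0)} — 3.
  A=0, C=1: 5 of the 8 assignments to (B,D,E) work.
  A=0, C=0: a clause becomes empty — 0.
Total: 0 + 3 + 5 + 0 = 8.

8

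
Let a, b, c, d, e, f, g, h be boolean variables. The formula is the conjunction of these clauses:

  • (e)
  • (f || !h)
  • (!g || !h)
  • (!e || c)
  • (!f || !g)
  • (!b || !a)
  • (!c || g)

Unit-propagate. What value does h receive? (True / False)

(e) stands alone — e = True.
(!e || c) with e = True leaves only c, so c = True.
In (g || !c), !c is now false; g must hold, so g = True.
(!h || !g) with g = True leaves only !h, so h = False.

False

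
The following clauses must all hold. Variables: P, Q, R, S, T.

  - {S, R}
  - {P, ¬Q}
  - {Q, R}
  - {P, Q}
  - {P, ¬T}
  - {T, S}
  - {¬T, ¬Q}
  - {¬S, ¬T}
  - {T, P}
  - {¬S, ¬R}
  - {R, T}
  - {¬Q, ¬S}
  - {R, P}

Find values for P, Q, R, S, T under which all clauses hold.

P = T, Q = F, R = T, S = F, T = T

Check each clause:
  1. {S, R} — R is true.
  2. {¬Q, P} — P is true.
  3. {Q, R} — R is true.
  4. {P, Q} — P is true.
  5. {¬T, P} — P is true.
  6. {T, S} — T is true.
  7. {¬T, ¬Q} — ¬Q is true.
  8. {¬S, ¬T} — ¬S is true.
  9. {T, P} — P is true.
  10. {¬R, ¬S} — ¬S is true.
  11. {T, R} — R is true.
  12. {¬S, ¬Q} — ¬S is true.
  13. {P, R} — P is true.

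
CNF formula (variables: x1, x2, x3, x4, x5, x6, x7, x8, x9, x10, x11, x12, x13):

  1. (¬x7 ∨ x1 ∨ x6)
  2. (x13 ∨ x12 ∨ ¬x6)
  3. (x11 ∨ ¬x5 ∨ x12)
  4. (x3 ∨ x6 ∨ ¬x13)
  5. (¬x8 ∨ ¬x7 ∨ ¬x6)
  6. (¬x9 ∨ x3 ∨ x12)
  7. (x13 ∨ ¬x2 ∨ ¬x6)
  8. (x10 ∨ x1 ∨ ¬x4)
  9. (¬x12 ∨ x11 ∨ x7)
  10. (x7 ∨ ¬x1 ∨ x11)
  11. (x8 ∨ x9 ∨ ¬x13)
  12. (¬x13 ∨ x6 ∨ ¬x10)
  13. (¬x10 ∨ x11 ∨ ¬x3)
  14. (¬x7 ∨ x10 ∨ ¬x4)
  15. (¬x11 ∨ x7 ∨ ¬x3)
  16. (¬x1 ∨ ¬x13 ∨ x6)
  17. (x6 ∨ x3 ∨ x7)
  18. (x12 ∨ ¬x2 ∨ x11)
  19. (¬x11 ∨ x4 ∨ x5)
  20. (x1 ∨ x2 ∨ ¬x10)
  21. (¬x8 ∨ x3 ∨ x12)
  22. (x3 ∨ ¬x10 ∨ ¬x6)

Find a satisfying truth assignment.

x1 = True, x2 = False, x3 = False, x4 = True, x5 = False, x6 = False, x7 = True, x8 = False, x9 = False, x10 = True, x11 = False, x12 = False, x13 = False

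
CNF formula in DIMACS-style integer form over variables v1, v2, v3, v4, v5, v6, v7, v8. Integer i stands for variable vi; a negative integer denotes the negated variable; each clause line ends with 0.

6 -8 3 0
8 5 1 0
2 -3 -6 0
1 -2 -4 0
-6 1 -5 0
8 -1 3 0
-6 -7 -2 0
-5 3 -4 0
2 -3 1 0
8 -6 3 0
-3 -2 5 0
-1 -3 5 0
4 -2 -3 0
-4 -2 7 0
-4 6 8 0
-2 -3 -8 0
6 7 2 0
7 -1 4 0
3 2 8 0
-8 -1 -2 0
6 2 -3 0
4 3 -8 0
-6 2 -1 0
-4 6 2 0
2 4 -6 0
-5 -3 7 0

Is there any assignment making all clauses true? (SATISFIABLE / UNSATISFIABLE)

Branch on v1: take v1 = False.
For the remaining variables, v2 = True, v3 = False, v4 = False, v5 = True, v6 = False, v7 = True, v8 = False works.
Every clause has at least one true literal under this assignment.
So v1=0, v2=1, v3=0, v4=0, v5=1, v6=0, v7=1, v8=0 is a satisfying assignment.

SATISFIABLE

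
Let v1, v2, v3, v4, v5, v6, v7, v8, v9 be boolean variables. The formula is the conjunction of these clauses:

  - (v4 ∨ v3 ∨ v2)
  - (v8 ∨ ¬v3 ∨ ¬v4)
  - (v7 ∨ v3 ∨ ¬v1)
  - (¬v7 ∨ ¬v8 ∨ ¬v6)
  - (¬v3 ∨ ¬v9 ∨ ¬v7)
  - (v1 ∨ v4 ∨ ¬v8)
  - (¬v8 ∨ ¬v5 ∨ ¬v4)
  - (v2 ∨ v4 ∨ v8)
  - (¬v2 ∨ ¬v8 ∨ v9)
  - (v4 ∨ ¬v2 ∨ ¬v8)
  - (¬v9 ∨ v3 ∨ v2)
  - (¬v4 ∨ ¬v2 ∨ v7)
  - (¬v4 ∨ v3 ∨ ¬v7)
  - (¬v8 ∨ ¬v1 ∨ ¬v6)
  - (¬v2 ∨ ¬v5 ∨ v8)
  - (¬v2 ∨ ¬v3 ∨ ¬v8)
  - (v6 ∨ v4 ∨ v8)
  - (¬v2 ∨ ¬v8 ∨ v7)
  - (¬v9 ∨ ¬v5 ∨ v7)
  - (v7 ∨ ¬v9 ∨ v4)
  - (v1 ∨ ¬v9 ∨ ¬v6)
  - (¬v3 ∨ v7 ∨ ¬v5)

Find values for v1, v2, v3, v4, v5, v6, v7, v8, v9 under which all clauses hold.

v1 = False, v2 = False, v3 = False, v4 = True, v5 = False, v6 = False, v7 = False, v8 = True, v9 = False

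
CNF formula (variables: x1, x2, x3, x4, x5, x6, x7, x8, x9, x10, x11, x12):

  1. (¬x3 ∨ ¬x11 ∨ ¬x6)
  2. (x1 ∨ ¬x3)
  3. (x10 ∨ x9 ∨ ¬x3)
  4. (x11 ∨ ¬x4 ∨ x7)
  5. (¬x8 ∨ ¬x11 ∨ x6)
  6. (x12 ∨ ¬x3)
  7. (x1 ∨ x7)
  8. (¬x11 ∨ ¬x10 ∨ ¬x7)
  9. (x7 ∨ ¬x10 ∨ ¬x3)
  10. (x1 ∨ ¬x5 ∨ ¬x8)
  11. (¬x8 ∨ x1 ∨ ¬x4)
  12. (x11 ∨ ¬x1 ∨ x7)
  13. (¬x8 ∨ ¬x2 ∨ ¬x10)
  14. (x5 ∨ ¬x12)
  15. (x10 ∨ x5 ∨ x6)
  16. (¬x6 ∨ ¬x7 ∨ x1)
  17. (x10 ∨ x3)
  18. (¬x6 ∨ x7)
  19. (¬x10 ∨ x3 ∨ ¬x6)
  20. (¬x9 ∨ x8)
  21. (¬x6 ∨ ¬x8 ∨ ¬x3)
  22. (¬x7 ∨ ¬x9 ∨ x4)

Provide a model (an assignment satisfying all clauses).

x1 = T, x2 = T, x3 = T, x4 = F, x5 = T, x6 = T, x7 = T, x8 = F, x9 = F, x10 = T, x11 = F, x12 = T

Set x1 = True and propagate.
Try x2 = True.
The remaining clauses are satisfied by x3 = True, x4 = False, x5 = True, x6 = True, x7 = True, x8 = False, x9 = False, x10 = True, x11 = False, x12 = True.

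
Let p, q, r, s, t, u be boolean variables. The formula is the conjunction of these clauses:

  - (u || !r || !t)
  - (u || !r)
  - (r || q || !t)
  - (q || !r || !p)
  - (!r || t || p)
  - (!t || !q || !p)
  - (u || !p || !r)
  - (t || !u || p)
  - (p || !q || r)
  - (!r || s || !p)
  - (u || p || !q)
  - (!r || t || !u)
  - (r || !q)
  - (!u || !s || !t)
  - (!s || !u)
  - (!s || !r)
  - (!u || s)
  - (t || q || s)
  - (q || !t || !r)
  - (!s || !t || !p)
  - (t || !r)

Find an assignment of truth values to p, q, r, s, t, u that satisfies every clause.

p=False, q=False, r=False, s=True, t=False, u=False

Branch on p: take p = False.
The remaining clauses are satisfied by q = False, r = False, s = True, t = False, u = False.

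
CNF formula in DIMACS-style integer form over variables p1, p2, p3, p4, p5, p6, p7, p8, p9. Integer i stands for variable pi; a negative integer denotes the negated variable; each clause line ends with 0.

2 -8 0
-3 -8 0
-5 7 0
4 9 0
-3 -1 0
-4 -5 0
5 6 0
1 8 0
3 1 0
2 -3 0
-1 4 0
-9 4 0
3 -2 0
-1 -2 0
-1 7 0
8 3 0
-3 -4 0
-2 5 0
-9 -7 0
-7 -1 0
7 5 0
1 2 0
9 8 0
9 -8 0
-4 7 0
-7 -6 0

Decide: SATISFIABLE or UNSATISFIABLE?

UNSATISFIABLE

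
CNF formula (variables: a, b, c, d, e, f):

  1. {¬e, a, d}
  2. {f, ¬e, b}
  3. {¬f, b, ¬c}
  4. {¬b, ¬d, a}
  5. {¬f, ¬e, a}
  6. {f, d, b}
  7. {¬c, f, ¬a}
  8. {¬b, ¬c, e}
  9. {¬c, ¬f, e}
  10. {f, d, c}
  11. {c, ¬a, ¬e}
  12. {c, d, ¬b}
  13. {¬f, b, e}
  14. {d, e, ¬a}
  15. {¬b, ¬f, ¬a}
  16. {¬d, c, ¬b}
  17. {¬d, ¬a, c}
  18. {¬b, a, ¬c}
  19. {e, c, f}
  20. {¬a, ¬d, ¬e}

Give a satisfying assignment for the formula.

Set a = False and propagate.
Branch on b: take b = False.
Try c = True.
  then f is forced to False.
  then e is forced to False.
  then d is forced to True.

a=F, b=F, c=T, d=T, e=F, f=F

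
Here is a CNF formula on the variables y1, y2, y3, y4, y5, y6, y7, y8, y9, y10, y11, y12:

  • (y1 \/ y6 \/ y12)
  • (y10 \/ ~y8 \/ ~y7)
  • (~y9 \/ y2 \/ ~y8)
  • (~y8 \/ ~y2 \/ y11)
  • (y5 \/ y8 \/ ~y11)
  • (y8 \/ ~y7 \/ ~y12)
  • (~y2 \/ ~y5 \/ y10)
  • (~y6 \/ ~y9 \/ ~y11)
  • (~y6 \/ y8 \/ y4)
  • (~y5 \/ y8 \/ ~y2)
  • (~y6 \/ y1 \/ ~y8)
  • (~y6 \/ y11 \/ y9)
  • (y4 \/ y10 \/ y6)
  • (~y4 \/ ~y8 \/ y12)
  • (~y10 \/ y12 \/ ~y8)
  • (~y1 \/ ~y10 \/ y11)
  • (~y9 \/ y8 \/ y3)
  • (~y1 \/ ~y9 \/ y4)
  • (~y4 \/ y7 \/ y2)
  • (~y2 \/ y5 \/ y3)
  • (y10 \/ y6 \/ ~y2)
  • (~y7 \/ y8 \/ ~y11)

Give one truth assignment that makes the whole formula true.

y3 occurs only positively in the remaining clauses — set y3 = True.
Branch on y1: take y1 = False.
The remaining clauses are satisfied by y2 = False, y4 = True, y5 = True, y6 = False, y7 = True, y8 = True, y9 = False, y10 = True, y11 = False, y12 = True.

y1 = False  y2 = False  y3 = True  y4 = True  y5 = True  y6 = False  y7 = True  y8 = True  y9 = False  y10 = True  y11 = False  y12 = True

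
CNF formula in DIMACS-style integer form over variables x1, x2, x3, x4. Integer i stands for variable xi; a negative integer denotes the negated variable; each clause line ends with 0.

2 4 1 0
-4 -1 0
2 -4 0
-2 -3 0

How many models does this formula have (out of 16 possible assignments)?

5

Satisfying assignments:
  x1=F x2=T x3=F x4=F
  x1=F x2=T x3=F x4=T
  x1=T x2=F x3=F x4=F
  x1=T x2=F x3=T x4=F
  x1=T x2=T x3=F x4=F
Count: 5.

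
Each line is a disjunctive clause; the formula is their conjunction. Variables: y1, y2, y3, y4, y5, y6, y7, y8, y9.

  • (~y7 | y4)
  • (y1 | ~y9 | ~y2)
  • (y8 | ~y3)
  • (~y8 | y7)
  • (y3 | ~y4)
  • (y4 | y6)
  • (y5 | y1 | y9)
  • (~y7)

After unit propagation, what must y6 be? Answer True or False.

True

(~y7) stands alone — y7 = False.
In (~y8 | y7), y7 is now false; ~y8 must hold, so y8 = False.
In (~y3 | y8), y8 is now false; ~y3 must hold, so y3 = False.
(~y4 | y3): since y3 = False, the clause reduces to (~y4). y4 = False.
In (y4 | y6), y4 is now false; y6 must hold, so y6 = True.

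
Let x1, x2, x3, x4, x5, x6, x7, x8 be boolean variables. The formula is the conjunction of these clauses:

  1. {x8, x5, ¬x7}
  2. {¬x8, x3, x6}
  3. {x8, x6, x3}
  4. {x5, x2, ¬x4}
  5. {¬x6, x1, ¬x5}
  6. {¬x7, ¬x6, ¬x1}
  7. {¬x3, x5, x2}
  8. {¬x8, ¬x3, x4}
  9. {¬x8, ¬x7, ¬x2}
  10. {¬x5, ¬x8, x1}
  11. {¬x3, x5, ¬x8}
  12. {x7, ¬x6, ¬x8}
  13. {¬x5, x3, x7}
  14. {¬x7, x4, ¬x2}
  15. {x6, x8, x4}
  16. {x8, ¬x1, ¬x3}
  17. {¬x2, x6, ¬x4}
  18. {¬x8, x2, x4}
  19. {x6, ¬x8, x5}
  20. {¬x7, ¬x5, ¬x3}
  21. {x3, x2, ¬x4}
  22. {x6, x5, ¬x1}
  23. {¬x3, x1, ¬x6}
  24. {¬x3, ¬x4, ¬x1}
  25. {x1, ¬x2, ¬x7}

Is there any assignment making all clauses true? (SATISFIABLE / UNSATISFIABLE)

SATISFIABLE

Branch on x1: take x1 = False.
Set x2 = False and propagate.
Set x3 = False and propagate.
  then x4 is forced to False.
  then x8 is forced to False.
  then x6 is forced to True.
  then x5 is forced to False.
  then x7 is forced to False.
So x1=0  x2=0  x3=0  x4=0  x5=0  x6=1  x7=0  x8=0 is a satisfying assignment.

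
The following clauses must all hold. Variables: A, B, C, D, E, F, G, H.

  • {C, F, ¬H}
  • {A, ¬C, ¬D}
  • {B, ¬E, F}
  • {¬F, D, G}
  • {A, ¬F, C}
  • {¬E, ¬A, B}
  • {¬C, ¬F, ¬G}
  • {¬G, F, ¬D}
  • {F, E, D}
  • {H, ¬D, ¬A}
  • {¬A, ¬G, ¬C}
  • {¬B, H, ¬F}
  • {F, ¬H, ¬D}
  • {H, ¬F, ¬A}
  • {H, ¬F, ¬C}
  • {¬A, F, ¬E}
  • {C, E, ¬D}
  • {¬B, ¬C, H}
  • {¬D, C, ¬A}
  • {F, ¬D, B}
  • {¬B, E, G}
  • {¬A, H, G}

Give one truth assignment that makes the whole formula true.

Set A = False and propagate.
Set B = True and propagate.
For the remaining variables, C = False, D = True, E = True, F = False, G = False, H = False works.

A=False  B=True  C=False  D=True  E=True  F=False  G=False  H=False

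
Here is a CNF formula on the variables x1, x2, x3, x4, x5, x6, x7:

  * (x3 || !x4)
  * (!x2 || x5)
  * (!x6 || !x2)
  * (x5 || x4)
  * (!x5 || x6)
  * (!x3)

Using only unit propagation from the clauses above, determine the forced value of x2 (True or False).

Unit clause (!x3) sets x3 = False.
(x3 || !x4): since x3 = False, the clause reduces to (!x4). x4 = False.
From (x4 || x5) and x4 = False: x5 = True.
In (!x5 || x6), !x5 is now false; x6 must hold, so x6 = True.
From (!x2 || !x6) and x6 = True: x2 = False.

False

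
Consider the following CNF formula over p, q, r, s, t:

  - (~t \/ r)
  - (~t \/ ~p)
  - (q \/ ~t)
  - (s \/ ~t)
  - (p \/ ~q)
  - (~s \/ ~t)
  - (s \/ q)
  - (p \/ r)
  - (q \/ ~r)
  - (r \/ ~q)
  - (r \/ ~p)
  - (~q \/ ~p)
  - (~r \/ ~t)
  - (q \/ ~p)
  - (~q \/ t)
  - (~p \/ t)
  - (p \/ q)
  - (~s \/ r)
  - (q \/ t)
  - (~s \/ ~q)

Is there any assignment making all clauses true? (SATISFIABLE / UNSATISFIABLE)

q = True:
  propagation gives p=True; an empty clause results — contradiction.
q = False:
  propagation gives t=False; an empty clause results — contradiction.
Every branch closes, so no satisfying assignment exists.

UNSATISFIABLE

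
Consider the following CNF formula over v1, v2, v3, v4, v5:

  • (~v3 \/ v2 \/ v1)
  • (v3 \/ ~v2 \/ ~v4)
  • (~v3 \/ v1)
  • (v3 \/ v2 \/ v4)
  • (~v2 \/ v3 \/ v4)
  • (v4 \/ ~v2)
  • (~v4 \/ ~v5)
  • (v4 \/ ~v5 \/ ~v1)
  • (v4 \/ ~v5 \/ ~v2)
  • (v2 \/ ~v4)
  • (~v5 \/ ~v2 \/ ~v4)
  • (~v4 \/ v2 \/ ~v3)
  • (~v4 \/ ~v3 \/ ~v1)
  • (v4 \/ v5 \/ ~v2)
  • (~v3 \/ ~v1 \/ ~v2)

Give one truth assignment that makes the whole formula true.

v1 = True, v2 = False, v3 = True, v4 = False, v5 = False

Set v1 = True and propagate.
For the remaining variables, v2 = False, v3 = True, v4 = False, v5 = False works.
Every clause has at least one true literal under this assignment.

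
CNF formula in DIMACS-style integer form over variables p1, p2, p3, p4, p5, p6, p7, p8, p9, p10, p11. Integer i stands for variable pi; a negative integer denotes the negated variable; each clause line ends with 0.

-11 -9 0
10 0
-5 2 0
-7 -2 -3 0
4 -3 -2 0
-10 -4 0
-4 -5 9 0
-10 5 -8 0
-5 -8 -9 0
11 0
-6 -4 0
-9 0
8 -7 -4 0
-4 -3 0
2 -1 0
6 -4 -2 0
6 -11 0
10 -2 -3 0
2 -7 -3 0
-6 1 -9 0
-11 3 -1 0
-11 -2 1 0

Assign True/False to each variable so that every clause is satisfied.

(p10) is a unit clause, so p10 = True.
The clause (~p4) is unit: p4 must be False.
Unit propagation: (p11) forces p11 = True.
The clause (~p9) is unit: p9 must be False.
(p6) is a unit clause, so p6 = True.
p8 occurs only negated in the remaining clauses — set p8 = False.
Branch on p1: take p1 = False.
  then p2 is forced to False.
  then p5 is forced to False.
Set p3 = False and propagate.
p7 is now unconstrained; take p7 = True.
Every clause has at least one true literal under this assignment.

p1=False, p2=False, p3=False, p4=False, p5=False, p6=True, p7=True, p8=False, p9=False, p10=True, p11=True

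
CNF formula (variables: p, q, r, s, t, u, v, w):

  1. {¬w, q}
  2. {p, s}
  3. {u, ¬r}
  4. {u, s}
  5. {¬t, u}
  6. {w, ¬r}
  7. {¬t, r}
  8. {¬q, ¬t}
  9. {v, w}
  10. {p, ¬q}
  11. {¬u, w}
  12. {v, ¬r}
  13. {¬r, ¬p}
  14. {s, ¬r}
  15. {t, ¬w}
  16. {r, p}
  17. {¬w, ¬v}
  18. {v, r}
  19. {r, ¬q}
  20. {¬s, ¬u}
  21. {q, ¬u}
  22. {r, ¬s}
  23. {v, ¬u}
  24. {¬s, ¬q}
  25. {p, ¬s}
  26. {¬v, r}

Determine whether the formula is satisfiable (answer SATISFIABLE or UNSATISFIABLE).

UNSATISFIABLE

r = True:
  propagation gives u=True, w=True, q=True, t=False; an empty clause results — contradiction.
r = False:
  propagation gives t=False, w=False, v=True; an empty clause results — contradiction.
Every branch closes, so no satisfying assignment exists.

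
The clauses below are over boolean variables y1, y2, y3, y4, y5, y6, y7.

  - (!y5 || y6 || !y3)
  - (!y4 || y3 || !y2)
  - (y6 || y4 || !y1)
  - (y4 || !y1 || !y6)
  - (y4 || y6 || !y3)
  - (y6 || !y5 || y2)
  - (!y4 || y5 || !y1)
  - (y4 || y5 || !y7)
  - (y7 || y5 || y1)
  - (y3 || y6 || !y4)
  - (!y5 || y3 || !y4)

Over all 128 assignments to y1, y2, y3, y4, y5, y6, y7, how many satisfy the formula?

23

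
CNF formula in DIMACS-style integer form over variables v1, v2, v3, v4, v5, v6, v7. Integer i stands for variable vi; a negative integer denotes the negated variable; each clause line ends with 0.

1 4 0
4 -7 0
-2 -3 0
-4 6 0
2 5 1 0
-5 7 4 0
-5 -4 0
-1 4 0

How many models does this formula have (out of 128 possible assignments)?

Case analysis on v4 and v1:
  v4=T, v1=T: v7 free; 3 ways for (v2,v3,v5,v6) × 2^1 = 6.
  v4=T, v1=F: remaining (v2,v3,v5,v6,v7) ∈ {(T,F,F,T,F); (T,F,F,T,T)} — 2.
  v4=F, v1=T: a clause becomes empty — 0.
  v4=F, v1=F: a clause becomes empty — 0.
Total: 6 + 2 + 0 + 0 = 8.

8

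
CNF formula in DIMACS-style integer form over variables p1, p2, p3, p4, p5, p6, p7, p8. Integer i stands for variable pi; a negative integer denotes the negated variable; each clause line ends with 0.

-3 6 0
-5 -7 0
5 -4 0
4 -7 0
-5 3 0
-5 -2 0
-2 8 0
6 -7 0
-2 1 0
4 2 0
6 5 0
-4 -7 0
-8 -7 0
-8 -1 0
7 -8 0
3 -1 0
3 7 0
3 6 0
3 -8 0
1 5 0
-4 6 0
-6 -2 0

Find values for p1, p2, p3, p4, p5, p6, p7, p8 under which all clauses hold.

p1=1, p2=0, p3=1, p4=1, p5=1, p6=1, p7=0, p8=0

Check each clause:
  1. (~p3 \/ p6) — p6 is true.
  2. (~p5 \/ ~p7) — ~p7 is true.
  3. (~p4 \/ p5) — p5 is true.
  4. (p4 \/ ~p7) — ~p7 is true.
  5. (p3 \/ ~p5) — p3 is true.
  6. (~p5 \/ ~p2) — ~p2 is true.
  7. (~p2 \/ p8) — ~p2 is true.
  8. (~p7 \/ p6) — ~p7 is true.
  9. (~p2 \/ p1) — p1 is true.
  10. (p4 \/ p2) — p4 is true.
  11. (p5 \/ p6) — p5 is true.
  12. (~p7 \/ ~p4) — ~p7 is true.
  13. (~p7 \/ ~p8) — ~p8 is true.
  14. (~p8 \/ ~p1) — ~p8 is true.
  15. (p7 \/ ~p8) — ~p8 is true.
  16. (p3 \/ ~p1) — p3 is true.
  17. (p3 \/ p7) — p3 is true.
  18. (p3 \/ p6) — p3 is true.
  19. (p3 \/ ~p8) — ~p8 is true.
  20. (p1 \/ p5) — p1 is true.
  21. (~p4 \/ p6) — p6 is true.
  22. (~p2 \/ ~p6) — ~p2 is true.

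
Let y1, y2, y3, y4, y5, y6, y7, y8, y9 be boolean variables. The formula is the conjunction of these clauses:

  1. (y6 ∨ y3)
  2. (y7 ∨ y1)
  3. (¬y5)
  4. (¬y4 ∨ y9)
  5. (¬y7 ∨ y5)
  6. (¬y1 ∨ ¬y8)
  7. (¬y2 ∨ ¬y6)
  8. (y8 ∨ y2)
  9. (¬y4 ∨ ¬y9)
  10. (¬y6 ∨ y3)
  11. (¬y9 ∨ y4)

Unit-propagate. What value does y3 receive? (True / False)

(¬y5) stands alone — y5 = False.
(¬y7 ∨ y5): since y5 = False, the clause reduces to (¬y7). y7 = False.
(y7 ∨ y1): since y7 = False, the clause reduces to (y1). y1 = True.
In (¬y8 ∨ ¬y1), ¬y1 is now false; ¬y8 must hold, so y8 = False.
In (y2 ∨ y8), y8 is now false; y2 must hold, so y2 = True.
From (¬y6 ∨ ¬y2) and y2 = True: y6 = False.
(y6 ∨ y3) with y6 = False leaves only y3, so y3 = True.

True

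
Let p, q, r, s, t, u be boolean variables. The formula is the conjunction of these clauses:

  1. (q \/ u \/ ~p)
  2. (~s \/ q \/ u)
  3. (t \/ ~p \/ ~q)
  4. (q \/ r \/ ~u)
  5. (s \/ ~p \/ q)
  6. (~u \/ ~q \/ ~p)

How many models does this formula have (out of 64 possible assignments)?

30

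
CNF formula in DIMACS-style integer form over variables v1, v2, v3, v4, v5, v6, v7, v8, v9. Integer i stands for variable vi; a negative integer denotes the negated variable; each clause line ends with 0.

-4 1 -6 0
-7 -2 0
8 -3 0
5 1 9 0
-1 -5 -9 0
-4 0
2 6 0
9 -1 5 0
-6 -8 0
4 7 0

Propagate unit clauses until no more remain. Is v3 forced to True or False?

(~v4) is a unit clause: v4 = False.
In (v7 \/ v4), v4 is now false; v7 must hold, so v7 = True.
(~v2 \/ ~v7) with v7 = True leaves only ~v2, so v2 = False.
(v6 \/ v2): since v2 = False, the clause reduces to (v6). v6 = True.
(~v8 \/ ~v6): since v6 = True, the clause reduces to (~v8). v8 = False.
In (~v3 \/ v8), v8 is now false; ~v3 must hold, so v3 = False.

False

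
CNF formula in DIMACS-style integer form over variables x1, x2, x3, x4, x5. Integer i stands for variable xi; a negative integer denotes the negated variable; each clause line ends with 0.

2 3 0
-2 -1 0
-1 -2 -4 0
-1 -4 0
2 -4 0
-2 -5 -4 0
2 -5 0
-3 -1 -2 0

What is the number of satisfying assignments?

8

Split on x2, then x1.
  x2=T, x1=T: a clause becomes empty — 0.
  x2=T, x1=F: x3 free; 3 ways for (x4,x5) × 2^1 = 6.
  x2=F, x1=T: remaining (x3,x4,x5) ∈ {(T,F,F)} — 1.
  x2=F, x1=F: remaining (x3,x4,x5) ∈ {(T,F,F)} — 1.
Total: 0 + 6 + 1 + 1 = 8.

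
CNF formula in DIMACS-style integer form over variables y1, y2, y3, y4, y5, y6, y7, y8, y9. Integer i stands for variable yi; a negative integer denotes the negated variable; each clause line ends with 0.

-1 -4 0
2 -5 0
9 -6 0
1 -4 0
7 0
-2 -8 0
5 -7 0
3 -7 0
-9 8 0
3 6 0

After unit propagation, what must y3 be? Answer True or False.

True

(y7) is a unit clause: y7 = True.
(NOT y7 OR y5): since y7 = True, the clause reduces to (y5). y5 = True.
(y2 OR NOT y5) with y5 = True leaves only y2, so y2 = True.
In (NOT y8 OR NOT y2), NOT y2 is now false; NOT y8 must hold, so y8 = False.
In (y3 OR NOT y7), NOT y7 is now false; y3 must hold, so y3 = True.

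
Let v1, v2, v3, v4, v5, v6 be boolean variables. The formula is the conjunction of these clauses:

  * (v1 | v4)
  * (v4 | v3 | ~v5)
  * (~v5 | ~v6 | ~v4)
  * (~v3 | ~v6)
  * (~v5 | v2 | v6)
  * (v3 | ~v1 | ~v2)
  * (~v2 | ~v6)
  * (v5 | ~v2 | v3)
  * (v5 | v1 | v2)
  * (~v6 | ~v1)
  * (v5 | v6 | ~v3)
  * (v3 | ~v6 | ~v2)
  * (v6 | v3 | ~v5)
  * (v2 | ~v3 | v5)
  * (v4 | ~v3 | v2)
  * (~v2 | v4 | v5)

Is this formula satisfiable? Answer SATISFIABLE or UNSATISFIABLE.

Try v1 = True.
  then v6 is forced to False.
For the remaining variables, v2 = False, v3 = False, v4 = False, v5 = False works.
So v1=True, v2=False, v3=False, v4=False, v5=False, v6=False is a satisfying assignment.

SATISFIABLE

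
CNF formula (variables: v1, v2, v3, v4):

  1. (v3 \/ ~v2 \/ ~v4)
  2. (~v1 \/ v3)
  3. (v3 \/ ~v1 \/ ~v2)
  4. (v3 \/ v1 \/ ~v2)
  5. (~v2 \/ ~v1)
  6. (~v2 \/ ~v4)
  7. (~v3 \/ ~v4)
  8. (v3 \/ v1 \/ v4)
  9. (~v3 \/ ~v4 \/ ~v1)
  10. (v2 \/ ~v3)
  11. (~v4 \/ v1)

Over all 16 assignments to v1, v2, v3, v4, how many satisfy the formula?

1

The models are:
  v1=F v2=T v3=T v4=F
Count: 1.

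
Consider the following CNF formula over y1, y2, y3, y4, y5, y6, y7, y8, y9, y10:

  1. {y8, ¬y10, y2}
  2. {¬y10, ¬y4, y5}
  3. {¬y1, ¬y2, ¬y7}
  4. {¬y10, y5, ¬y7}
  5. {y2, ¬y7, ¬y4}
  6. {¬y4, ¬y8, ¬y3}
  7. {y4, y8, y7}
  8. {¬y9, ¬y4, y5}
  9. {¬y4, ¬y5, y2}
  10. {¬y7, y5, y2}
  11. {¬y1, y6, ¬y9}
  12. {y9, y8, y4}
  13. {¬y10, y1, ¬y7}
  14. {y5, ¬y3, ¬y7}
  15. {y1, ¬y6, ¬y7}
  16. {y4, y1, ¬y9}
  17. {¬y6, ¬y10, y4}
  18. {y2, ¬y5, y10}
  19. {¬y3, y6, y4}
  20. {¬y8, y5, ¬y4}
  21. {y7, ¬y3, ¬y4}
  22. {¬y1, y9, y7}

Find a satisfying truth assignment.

y1=F, y2=T, y3=F, y4=T, y5=T, y6=F, y7=F, y8=T, y9=T, y10=T

Pure literal: y3 appears only negated; assign y3 = False.
Branch on y1: take y1 = False.
Branch on y2: take y2 = True.
For the remaining variables, y4 = True, y5 = True, y6 = False, y7 = False, y8 = True, y9 = True, y10 = True works.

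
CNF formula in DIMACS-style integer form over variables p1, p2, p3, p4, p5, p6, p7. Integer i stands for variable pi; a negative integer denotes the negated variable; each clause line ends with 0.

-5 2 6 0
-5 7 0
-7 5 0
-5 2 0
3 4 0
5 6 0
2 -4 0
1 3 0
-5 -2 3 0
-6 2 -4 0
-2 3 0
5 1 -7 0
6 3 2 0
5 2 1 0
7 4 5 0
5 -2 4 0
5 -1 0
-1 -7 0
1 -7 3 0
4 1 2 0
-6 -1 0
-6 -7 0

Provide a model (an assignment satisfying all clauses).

p1 = False, p2 = True, p3 = True, p4 = True, p5 = True, p6 = False, p7 = True

Check each clause:
  1. (p2 ∨ p6 ∨ ¬p5) — p2 is true.
  2. (p7 ∨ ¬p5) — p7 is true.
  3. (p5 ∨ ¬p7) — p5 is true.
  4. (¬p5 ∨ p2) — p2 is true.
  5. (p4 ∨ p3) — p3 is true.
  6. (p6 ∨ p5) — p5 is true.
  7. (p2 ∨ ¬p4) — p2 is true.
  8. (p3 ∨ p1) — p3 is true.
  9. (¬p5 ∨ p3 ∨ ¬p2) — p3 is true.
  10. (¬p4 ∨ p2 ∨ ¬p6) — p2 is true.
  11. (¬p2 ∨ p3) — p3 is true.
  12. (¬p7 ∨ p5 ∨ p1) — p5 is true.
  13. (p6 ∨ p2 ∨ p3) — p2 is true.
  14. (p1 ∨ p2 ∨ p5) — p2 is true.
  15. (p7 ∨ p5 ∨ p4) — p4 is true.
  16. (p4 ∨ p5 ∨ ¬p2) — p4 is true.
  17. (¬p1 ∨ p5) — p5 is true.
  18. (¬p7 ∨ ¬p1) — ¬p1 is true.
  19. (p3 ∨ p1 ∨ ¬p7) — p3 is true.
  20. (p1 ∨ p4 ∨ p2) — p2 is true.
  21. (¬p1 ∨ ¬p6) — ¬p6 is true.
  22. (¬p6 ∨ ¬p7) — ¬p6 is true.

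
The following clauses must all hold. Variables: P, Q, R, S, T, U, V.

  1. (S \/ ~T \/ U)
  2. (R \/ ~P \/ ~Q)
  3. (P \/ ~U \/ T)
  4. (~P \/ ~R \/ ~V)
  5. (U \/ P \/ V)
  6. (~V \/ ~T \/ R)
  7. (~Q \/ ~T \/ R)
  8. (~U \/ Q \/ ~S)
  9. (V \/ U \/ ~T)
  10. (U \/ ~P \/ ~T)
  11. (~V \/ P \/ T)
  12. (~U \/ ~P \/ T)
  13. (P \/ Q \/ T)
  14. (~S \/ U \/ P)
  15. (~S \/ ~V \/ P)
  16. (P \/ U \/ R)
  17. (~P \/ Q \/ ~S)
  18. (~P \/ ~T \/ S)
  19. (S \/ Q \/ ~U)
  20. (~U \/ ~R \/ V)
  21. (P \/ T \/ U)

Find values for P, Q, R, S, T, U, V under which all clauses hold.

P=T, Q=F, R=F, S=F, T=F, U=F, V=F

Branch on P: take P = True.
The remaining clauses are satisfied by Q = False, R = False, S = False, T = False, U = False, V = False.
Every clause has at least one true literal under this assignment.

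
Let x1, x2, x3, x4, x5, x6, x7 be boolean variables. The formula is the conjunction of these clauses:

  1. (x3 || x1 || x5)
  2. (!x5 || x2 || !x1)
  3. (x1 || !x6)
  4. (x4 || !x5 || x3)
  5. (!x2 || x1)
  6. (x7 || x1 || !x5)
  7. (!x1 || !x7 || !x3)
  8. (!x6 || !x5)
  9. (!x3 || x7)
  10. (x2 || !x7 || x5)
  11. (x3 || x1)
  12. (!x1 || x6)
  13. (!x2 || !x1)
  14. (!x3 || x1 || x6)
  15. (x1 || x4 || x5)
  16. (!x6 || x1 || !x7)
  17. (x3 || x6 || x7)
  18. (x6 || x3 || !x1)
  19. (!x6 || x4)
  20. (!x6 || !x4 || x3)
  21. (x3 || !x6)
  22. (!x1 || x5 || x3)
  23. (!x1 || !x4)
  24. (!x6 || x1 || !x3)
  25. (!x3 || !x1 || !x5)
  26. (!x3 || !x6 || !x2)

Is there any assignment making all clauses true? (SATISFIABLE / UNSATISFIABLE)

x1 = True:
  propagation gives x6=True, x5=False, x2=False, x7=False; an empty clause results — contradiction.
x1 = False:
  propagation gives x6=False, x2=False, x3=True; an empty clause results — contradiction.
Every branch closes, so no satisfying assignment exists.

UNSATISFIABLE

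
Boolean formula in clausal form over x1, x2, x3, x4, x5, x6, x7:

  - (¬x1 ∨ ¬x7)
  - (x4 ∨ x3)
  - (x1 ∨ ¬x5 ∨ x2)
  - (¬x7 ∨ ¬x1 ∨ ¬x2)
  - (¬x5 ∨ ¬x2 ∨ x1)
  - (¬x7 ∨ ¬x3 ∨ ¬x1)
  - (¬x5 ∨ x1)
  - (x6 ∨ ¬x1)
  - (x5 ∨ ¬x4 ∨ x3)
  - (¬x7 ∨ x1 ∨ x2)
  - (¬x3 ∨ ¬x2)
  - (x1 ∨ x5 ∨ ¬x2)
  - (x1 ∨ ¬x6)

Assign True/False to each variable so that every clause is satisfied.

x1=False, x2=False, x3=True, x4=True, x5=False, x6=False, x7=False

x7 occurs only negated in the remaining clauses — set x7 = False.
Branch on x1: take x1 = False.
  then x5 is forced to False.
  then x2 is forced to False.
  then x6 is forced to False.
Branch on x3: take x3 = True.
x4 is now unconstrained; take x4 = True.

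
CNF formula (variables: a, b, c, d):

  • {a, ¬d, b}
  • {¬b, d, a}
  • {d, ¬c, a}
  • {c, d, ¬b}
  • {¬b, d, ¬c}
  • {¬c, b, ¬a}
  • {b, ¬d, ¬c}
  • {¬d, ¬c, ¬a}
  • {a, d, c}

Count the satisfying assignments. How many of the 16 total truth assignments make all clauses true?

5

Satisfying assignments:
  a=F b=T c=F d=T
  a=F b=T c=T d=T
  a=T b=F c=F d=F
  a=T b=F c=F d=T
  a=T b=T c=F d=T
Count: 5.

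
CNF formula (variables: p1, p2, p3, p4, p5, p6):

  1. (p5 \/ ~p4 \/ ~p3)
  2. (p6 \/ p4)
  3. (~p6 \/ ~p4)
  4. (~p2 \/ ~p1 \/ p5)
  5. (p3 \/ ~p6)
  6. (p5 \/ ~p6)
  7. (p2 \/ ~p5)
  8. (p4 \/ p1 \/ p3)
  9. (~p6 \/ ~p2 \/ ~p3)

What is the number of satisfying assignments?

7

Case analysis on p6 and p3:
  p6=T, p3=T: a clause becomes empty — 0.
  p6=T, p3=F: a clause becomes empty — 0.
  p6=F, p3=T: remaining (p1,p2,p4,p5) ∈ {(F,T,T,T); (T,T,T,T)} — 2.
  p6=F, p3=F: 5 of the 16 assignments to (p1,p2,p4,p5) work.
Total: 0 + 0 + 2 + 5 = 7.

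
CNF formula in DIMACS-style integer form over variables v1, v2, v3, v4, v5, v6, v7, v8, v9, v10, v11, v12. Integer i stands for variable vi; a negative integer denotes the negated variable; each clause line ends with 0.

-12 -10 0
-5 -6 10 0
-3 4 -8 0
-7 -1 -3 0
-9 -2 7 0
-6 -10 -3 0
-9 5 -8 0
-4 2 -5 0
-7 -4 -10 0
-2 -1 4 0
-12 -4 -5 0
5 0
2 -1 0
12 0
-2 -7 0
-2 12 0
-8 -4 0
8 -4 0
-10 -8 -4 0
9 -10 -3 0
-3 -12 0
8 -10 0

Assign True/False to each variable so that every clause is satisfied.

v1=F, v2=T, v3=F, v4=F, v5=T, v6=F, v7=F, v8=F, v9=F, v10=F, v11=T, v12=T

Check each clause:
  1. (~v10 | ~v12) — ~v10 is true.
  2. (~v6 | ~v5 | v10) — ~v6 is true.
  3. (~v3 | ~v8 | v4) — ~v8 is true.
  4. (~v1 | ~v7 | ~v3) — ~v7 is true.
  5. (~v9 | ~v2 | v7) — ~v9 is true.
  6. (~v3 | ~v10 | ~v6) — ~v6 is true.
  7. (~v9 | ~v8 | v5) — ~v8 is true.
  8. (~v5 | v2 | ~v4) — v2 is true.
  9. (~v7 | ~v10 | ~v4) — ~v7 is true.
  10. (~v1 | v4 | ~v2) — ~v1 is true.
  11. (~v5 | ~v12 | ~v4) — ~v4 is true.
  12. (v5) — v5 is true.
  13. (v2 | ~v1) — v2 is true.
  14. (v12) — v12 is true.
  15. (~v7 | ~v2) — ~v7 is true.
  16. (~v2 | v12) — v12 is true.
  17. (~v8 | ~v4) — ~v8 is true.
  18. (~v4 | v8) — ~v4 is true.
  19. (~v10 | ~v4 | ~v8) — ~v8 is true.
  20. (v9 | ~v10 | ~v3) — ~v3 is true.
  21. (~v3 | ~v12) — ~v3 is true.
  22. (v8 | ~v10) — ~v10 is true.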